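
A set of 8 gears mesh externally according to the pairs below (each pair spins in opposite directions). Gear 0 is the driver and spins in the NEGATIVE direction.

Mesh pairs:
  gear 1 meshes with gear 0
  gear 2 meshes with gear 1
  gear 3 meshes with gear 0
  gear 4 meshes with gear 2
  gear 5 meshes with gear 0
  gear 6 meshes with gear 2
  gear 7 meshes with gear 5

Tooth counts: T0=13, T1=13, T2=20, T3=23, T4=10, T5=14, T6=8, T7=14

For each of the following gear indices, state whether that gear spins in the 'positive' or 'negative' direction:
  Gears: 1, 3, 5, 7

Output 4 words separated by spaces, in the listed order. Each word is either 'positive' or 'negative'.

Gear 0 (driver): negative (depth 0)
  gear 1: meshes with gear 0 -> depth 1 -> positive (opposite of gear 0)
  gear 2: meshes with gear 1 -> depth 2 -> negative (opposite of gear 1)
  gear 3: meshes with gear 0 -> depth 1 -> positive (opposite of gear 0)
  gear 4: meshes with gear 2 -> depth 3 -> positive (opposite of gear 2)
  gear 5: meshes with gear 0 -> depth 1 -> positive (opposite of gear 0)
  gear 6: meshes with gear 2 -> depth 3 -> positive (opposite of gear 2)
  gear 7: meshes with gear 5 -> depth 2 -> negative (opposite of gear 5)
Queried indices 1, 3, 5, 7 -> positive, positive, positive, negative

Answer: positive positive positive negative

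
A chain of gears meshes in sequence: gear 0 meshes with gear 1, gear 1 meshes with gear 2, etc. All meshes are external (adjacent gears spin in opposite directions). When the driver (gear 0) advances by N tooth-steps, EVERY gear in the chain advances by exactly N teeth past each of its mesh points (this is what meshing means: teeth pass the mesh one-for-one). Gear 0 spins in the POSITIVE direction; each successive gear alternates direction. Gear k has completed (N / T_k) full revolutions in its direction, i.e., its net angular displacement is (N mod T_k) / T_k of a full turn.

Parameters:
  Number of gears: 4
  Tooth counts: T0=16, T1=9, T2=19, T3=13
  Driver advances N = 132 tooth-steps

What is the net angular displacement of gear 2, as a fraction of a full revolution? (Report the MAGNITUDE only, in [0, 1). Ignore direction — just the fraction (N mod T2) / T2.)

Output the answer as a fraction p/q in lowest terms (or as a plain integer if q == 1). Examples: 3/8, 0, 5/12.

Answer: 18/19

Derivation:
Chain of 4 gears, tooth counts: [16, 9, 19, 13]
  gear 0: T0=16, direction=positive, advance = 132 mod 16 = 4 teeth = 4/16 turn
  gear 1: T1=9, direction=negative, advance = 132 mod 9 = 6 teeth = 6/9 turn
  gear 2: T2=19, direction=positive, advance = 132 mod 19 = 18 teeth = 18/19 turn
  gear 3: T3=13, direction=negative, advance = 132 mod 13 = 2 teeth = 2/13 turn
Gear 2: 132 mod 19 = 18
Fraction = 18 / 19 = 18/19 (gcd(18,19)=1) = 18/19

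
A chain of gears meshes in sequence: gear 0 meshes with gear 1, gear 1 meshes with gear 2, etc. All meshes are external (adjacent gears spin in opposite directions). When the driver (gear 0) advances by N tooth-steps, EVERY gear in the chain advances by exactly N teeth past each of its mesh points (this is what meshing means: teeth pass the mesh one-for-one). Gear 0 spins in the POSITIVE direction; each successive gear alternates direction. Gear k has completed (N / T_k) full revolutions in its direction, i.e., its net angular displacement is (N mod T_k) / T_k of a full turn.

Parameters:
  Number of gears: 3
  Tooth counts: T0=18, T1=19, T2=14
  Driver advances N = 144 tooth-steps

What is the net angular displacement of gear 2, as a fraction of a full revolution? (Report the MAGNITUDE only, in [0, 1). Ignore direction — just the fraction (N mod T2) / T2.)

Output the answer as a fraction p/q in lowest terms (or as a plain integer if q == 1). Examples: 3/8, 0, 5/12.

Answer: 2/7

Derivation:
Chain of 3 gears, tooth counts: [18, 19, 14]
  gear 0: T0=18, direction=positive, advance = 144 mod 18 = 0 teeth = 0/18 turn
  gear 1: T1=19, direction=negative, advance = 144 mod 19 = 11 teeth = 11/19 turn
  gear 2: T2=14, direction=positive, advance = 144 mod 14 = 4 teeth = 4/14 turn
Gear 2: 144 mod 14 = 4
Fraction = 4 / 14 = 2/7 (gcd(4,14)=2) = 2/7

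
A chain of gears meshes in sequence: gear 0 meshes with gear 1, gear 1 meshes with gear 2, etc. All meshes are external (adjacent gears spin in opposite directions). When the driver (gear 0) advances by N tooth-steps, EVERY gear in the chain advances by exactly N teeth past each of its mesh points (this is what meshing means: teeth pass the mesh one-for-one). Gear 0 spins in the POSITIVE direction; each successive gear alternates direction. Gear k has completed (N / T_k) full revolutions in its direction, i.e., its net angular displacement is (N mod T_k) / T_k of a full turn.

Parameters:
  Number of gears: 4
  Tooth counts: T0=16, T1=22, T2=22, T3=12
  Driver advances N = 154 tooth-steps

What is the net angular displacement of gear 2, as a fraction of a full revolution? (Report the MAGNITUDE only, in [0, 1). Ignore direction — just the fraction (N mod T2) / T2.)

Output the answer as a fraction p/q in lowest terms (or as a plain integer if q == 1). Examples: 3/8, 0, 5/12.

Answer: 0

Derivation:
Chain of 4 gears, tooth counts: [16, 22, 22, 12]
  gear 0: T0=16, direction=positive, advance = 154 mod 16 = 10 teeth = 10/16 turn
  gear 1: T1=22, direction=negative, advance = 154 mod 22 = 0 teeth = 0/22 turn
  gear 2: T2=22, direction=positive, advance = 154 mod 22 = 0 teeth = 0/22 turn
  gear 3: T3=12, direction=negative, advance = 154 mod 12 = 10 teeth = 10/12 turn
Gear 2: 154 mod 22 = 0
Fraction = 0 / 22 = 0/1 (gcd(0,22)=22) = 0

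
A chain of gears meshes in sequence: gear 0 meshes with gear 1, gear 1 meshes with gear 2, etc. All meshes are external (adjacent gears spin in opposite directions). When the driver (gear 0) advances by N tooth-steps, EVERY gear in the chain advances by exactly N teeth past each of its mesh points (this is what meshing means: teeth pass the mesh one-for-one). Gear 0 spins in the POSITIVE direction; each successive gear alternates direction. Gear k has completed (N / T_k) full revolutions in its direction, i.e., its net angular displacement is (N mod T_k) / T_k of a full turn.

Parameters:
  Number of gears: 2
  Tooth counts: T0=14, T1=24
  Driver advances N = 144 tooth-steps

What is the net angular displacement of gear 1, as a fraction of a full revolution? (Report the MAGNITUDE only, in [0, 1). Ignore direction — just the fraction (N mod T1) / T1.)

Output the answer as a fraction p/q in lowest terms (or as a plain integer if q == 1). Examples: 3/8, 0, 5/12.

Answer: 0

Derivation:
Chain of 2 gears, tooth counts: [14, 24]
  gear 0: T0=14, direction=positive, advance = 144 mod 14 = 4 teeth = 4/14 turn
  gear 1: T1=24, direction=negative, advance = 144 mod 24 = 0 teeth = 0/24 turn
Gear 1: 144 mod 24 = 0
Fraction = 0 / 24 = 0/1 (gcd(0,24)=24) = 0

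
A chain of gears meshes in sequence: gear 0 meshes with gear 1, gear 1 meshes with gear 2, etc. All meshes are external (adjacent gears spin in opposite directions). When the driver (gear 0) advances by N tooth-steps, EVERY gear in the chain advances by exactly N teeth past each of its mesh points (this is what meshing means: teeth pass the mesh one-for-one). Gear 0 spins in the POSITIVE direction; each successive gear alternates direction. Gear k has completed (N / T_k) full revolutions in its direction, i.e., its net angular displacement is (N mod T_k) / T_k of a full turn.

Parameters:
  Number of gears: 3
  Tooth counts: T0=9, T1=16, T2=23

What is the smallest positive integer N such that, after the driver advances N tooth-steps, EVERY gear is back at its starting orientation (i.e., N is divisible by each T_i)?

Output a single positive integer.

Gear k returns to start when N is a multiple of T_k.
All gears at start simultaneously when N is a common multiple of [9, 16, 23]; the smallest such N is lcm(9, 16, 23).
Start: lcm = T0 = 9
Fold in T1=16: gcd(9, 16) = 1; lcm(9, 16) = 9 * 16 / 1 = 144 / 1 = 144
Fold in T2=23: gcd(144, 23) = 1; lcm(144, 23) = 144 * 23 / 1 = 3312 / 1 = 3312
Full cycle length = 3312

Answer: 3312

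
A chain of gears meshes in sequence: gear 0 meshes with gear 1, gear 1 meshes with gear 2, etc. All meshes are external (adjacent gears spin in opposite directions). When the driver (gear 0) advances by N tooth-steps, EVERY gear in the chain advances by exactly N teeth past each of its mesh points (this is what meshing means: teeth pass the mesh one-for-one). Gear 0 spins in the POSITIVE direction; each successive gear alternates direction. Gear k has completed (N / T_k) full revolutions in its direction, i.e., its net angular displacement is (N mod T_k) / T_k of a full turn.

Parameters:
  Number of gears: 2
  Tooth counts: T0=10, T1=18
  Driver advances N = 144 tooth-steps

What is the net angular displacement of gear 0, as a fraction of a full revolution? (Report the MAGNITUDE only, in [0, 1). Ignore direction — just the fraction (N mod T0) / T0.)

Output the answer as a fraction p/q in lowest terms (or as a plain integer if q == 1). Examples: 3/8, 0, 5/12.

Answer: 2/5

Derivation:
Chain of 2 gears, tooth counts: [10, 18]
  gear 0: T0=10, direction=positive, advance = 144 mod 10 = 4 teeth = 4/10 turn
  gear 1: T1=18, direction=negative, advance = 144 mod 18 = 0 teeth = 0/18 turn
Gear 0: 144 mod 10 = 4
Fraction = 4 / 10 = 2/5 (gcd(4,10)=2) = 2/5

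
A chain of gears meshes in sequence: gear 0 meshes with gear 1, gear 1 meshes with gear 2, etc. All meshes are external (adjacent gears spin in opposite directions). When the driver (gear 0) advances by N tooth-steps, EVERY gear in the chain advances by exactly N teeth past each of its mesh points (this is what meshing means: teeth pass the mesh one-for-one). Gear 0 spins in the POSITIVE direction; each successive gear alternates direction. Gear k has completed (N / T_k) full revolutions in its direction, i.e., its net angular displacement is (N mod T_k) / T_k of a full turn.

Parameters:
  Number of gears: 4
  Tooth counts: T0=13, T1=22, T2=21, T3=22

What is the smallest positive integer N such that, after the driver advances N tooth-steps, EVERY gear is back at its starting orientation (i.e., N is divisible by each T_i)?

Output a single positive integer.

Answer: 6006

Derivation:
Gear k returns to start when N is a multiple of T_k.
All gears at start simultaneously when N is a common multiple of [13, 22, 21, 22]; the smallest such N is lcm(13, 22, 21, 22).
Start: lcm = T0 = 13
Fold in T1=22: gcd(13, 22) = 1; lcm(13, 22) = 13 * 22 / 1 = 286 / 1 = 286
Fold in T2=21: gcd(286, 21) = 1; lcm(286, 21) = 286 * 21 / 1 = 6006 / 1 = 6006
Fold in T3=22: gcd(6006, 22) = 22; lcm(6006, 22) = 6006 * 22 / 22 = 132132 / 22 = 6006
Full cycle length = 6006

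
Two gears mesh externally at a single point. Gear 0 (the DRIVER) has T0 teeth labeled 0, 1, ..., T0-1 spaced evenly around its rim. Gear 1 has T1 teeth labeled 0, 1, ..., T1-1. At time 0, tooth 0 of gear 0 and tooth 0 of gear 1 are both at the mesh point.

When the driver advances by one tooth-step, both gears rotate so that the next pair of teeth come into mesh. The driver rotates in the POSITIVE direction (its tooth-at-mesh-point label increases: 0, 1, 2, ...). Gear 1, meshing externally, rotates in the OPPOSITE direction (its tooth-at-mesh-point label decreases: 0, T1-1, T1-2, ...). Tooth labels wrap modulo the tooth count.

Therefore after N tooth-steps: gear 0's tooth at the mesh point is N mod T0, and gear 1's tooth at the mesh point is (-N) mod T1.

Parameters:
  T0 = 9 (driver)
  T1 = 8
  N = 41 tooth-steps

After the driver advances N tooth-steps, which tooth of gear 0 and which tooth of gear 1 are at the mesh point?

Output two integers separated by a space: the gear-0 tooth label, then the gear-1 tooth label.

Gear 0 (driver, T0=9): tooth at mesh = N mod T0
  41 = 4 * 9 + 5, so 41 mod 9 = 5
  gear 0 tooth = 5
Gear 1 (driven, T1=8): tooth at mesh = (-N) mod T1
  41 = 5 * 8 + 1, so 41 mod 8 = 1
  (-41) mod 8 = (-1) mod 8 = 8 - 1 = 7
Mesh after 41 steps: gear-0 tooth 5 meets gear-1 tooth 7

Answer: 5 7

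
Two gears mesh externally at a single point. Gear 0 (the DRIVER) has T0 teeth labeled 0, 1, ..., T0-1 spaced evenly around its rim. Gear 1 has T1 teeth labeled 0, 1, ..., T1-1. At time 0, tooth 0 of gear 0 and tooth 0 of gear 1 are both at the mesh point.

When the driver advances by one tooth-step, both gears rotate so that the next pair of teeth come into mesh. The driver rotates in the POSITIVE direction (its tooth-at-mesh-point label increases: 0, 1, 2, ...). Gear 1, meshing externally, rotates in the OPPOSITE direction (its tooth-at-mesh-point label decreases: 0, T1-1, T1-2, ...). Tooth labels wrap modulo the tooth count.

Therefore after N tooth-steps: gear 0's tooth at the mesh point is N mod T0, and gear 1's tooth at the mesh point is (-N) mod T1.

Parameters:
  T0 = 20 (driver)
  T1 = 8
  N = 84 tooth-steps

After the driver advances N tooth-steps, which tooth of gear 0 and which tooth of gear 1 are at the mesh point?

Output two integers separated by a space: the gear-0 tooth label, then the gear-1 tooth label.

Gear 0 (driver, T0=20): tooth at mesh = N mod T0
  84 = 4 * 20 + 4, so 84 mod 20 = 4
  gear 0 tooth = 4
Gear 1 (driven, T1=8): tooth at mesh = (-N) mod T1
  84 = 10 * 8 + 4, so 84 mod 8 = 4
  (-84) mod 8 = (-4) mod 8 = 8 - 4 = 4
Mesh after 84 steps: gear-0 tooth 4 meets gear-1 tooth 4

Answer: 4 4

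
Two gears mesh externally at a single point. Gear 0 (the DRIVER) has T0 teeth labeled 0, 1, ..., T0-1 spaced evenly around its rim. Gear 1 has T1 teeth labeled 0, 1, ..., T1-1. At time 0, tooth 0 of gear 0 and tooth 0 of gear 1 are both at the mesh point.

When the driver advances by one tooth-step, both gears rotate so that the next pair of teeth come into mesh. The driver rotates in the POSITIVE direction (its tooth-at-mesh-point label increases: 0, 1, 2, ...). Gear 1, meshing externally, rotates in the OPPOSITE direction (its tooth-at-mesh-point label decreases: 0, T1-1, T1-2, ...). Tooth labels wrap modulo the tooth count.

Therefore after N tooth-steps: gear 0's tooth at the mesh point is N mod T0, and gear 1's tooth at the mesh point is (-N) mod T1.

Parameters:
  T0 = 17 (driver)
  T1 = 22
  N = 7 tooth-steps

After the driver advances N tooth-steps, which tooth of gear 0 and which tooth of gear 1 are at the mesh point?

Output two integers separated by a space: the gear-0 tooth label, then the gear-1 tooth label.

Gear 0 (driver, T0=17): tooth at mesh = N mod T0
  7 = 0 * 17 + 7, so 7 mod 17 = 7
  gear 0 tooth = 7
Gear 1 (driven, T1=22): tooth at mesh = (-N) mod T1
  7 = 0 * 22 + 7, so 7 mod 22 = 7
  (-7) mod 22 = (-7) mod 22 = 22 - 7 = 15
Mesh after 7 steps: gear-0 tooth 7 meets gear-1 tooth 15

Answer: 7 15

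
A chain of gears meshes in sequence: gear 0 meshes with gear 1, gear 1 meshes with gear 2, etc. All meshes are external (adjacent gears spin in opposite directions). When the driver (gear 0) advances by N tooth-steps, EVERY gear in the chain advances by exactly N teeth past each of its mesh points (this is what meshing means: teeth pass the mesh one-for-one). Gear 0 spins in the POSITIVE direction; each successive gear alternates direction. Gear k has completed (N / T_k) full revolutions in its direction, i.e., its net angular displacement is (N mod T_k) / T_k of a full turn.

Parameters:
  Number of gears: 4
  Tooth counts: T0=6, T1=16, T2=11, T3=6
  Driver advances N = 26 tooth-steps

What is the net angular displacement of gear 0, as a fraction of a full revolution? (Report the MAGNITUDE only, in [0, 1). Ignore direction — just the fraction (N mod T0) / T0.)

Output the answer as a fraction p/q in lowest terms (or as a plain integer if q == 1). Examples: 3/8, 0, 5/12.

Chain of 4 gears, tooth counts: [6, 16, 11, 6]
  gear 0: T0=6, direction=positive, advance = 26 mod 6 = 2 teeth = 2/6 turn
  gear 1: T1=16, direction=negative, advance = 26 mod 16 = 10 teeth = 10/16 turn
  gear 2: T2=11, direction=positive, advance = 26 mod 11 = 4 teeth = 4/11 turn
  gear 3: T3=6, direction=negative, advance = 26 mod 6 = 2 teeth = 2/6 turn
Gear 0: 26 mod 6 = 2
Fraction = 2 / 6 = 1/3 (gcd(2,6)=2) = 1/3

Answer: 1/3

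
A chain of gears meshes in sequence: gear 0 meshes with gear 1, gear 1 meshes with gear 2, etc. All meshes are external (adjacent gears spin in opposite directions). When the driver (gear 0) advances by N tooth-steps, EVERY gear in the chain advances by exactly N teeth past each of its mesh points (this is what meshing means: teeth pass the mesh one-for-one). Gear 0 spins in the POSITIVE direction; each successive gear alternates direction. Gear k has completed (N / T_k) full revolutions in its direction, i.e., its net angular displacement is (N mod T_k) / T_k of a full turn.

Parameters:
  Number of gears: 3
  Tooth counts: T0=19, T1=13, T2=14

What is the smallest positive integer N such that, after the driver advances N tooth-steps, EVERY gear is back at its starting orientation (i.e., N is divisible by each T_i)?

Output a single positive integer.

Gear k returns to start when N is a multiple of T_k.
All gears at start simultaneously when N is a common multiple of [19, 13, 14]; the smallest such N is lcm(19, 13, 14).
Start: lcm = T0 = 19
Fold in T1=13: gcd(19, 13) = 1; lcm(19, 13) = 19 * 13 / 1 = 247 / 1 = 247
Fold in T2=14: gcd(247, 14) = 1; lcm(247, 14) = 247 * 14 / 1 = 3458 / 1 = 3458
Full cycle length = 3458

Answer: 3458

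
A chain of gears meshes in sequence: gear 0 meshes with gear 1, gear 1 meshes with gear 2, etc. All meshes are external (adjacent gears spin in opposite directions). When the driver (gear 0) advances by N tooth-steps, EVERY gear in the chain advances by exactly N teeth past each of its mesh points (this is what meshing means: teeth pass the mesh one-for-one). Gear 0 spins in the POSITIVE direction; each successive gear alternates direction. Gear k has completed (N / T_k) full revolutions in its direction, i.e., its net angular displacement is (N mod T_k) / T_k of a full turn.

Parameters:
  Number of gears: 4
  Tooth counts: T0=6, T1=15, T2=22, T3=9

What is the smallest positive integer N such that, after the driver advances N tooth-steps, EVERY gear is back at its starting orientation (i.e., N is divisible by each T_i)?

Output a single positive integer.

Gear k returns to start when N is a multiple of T_k.
All gears at start simultaneously when N is a common multiple of [6, 15, 22, 9]; the smallest such N is lcm(6, 15, 22, 9).
Start: lcm = T0 = 6
Fold in T1=15: gcd(6, 15) = 3; lcm(6, 15) = 6 * 15 / 3 = 90 / 3 = 30
Fold in T2=22: gcd(30, 22) = 2; lcm(30, 22) = 30 * 22 / 2 = 660 / 2 = 330
Fold in T3=9: gcd(330, 9) = 3; lcm(330, 9) = 330 * 9 / 3 = 2970 / 3 = 990
Full cycle length = 990

Answer: 990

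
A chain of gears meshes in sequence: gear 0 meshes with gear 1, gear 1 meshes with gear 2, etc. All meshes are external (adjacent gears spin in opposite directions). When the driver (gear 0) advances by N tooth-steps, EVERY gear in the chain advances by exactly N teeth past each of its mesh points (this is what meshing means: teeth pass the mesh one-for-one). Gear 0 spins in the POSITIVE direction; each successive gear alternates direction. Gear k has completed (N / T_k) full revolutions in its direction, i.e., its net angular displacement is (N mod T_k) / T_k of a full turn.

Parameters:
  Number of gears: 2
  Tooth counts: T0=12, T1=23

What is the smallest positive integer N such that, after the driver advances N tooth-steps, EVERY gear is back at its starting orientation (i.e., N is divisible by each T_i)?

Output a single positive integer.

Gear k returns to start when N is a multiple of T_k.
All gears at start simultaneously when N is a common multiple of [12, 23]; the smallest such N is lcm(12, 23).
Start: lcm = T0 = 12
Fold in T1=23: gcd(12, 23) = 1; lcm(12, 23) = 12 * 23 / 1 = 276 / 1 = 276
Full cycle length = 276

Answer: 276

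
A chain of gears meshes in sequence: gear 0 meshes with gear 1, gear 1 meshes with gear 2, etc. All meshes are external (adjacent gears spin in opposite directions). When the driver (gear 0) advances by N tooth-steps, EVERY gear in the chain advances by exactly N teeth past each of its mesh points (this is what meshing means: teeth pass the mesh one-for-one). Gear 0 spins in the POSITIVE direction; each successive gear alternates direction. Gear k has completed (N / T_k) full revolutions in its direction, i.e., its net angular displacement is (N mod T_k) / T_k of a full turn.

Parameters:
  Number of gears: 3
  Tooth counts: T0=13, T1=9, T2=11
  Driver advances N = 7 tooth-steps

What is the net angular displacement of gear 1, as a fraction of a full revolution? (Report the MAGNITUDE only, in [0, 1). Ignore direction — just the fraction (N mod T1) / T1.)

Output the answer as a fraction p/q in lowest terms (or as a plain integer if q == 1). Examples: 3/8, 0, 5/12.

Answer: 7/9

Derivation:
Chain of 3 gears, tooth counts: [13, 9, 11]
  gear 0: T0=13, direction=positive, advance = 7 mod 13 = 7 teeth = 7/13 turn
  gear 1: T1=9, direction=negative, advance = 7 mod 9 = 7 teeth = 7/9 turn
  gear 2: T2=11, direction=positive, advance = 7 mod 11 = 7 teeth = 7/11 turn
Gear 1: 7 mod 9 = 7
Fraction = 7 / 9 = 7/9 (gcd(7,9)=1) = 7/9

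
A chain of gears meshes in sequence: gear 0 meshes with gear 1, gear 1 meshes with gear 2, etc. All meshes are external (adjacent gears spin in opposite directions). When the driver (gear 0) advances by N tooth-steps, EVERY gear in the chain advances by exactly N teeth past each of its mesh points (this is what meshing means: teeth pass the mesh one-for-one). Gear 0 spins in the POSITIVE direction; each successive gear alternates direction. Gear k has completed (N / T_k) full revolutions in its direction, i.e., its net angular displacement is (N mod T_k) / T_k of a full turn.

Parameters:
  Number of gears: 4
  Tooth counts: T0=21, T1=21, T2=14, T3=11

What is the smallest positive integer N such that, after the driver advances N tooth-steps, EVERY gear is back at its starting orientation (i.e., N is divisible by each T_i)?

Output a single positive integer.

Gear k returns to start when N is a multiple of T_k.
All gears at start simultaneously when N is a common multiple of [21, 21, 14, 11]; the smallest such N is lcm(21, 21, 14, 11).
Start: lcm = T0 = 21
Fold in T1=21: gcd(21, 21) = 21; lcm(21, 21) = 21 * 21 / 21 = 441 / 21 = 21
Fold in T2=14: gcd(21, 14) = 7; lcm(21, 14) = 21 * 14 / 7 = 294 / 7 = 42
Fold in T3=11: gcd(42, 11) = 1; lcm(42, 11) = 42 * 11 / 1 = 462 / 1 = 462
Full cycle length = 462

Answer: 462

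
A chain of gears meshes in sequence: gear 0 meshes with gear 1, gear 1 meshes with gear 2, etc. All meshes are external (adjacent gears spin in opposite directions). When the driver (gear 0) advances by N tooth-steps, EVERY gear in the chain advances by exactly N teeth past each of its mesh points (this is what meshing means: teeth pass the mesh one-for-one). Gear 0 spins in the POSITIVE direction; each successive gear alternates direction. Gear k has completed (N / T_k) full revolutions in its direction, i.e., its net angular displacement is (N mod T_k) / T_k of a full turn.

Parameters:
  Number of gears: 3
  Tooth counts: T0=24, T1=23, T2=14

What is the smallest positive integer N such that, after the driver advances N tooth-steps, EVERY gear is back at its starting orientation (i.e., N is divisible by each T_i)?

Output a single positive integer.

Gear k returns to start when N is a multiple of T_k.
All gears at start simultaneously when N is a common multiple of [24, 23, 14]; the smallest such N is lcm(24, 23, 14).
Start: lcm = T0 = 24
Fold in T1=23: gcd(24, 23) = 1; lcm(24, 23) = 24 * 23 / 1 = 552 / 1 = 552
Fold in T2=14: gcd(552, 14) = 2; lcm(552, 14) = 552 * 14 / 2 = 7728 / 2 = 3864
Full cycle length = 3864

Answer: 3864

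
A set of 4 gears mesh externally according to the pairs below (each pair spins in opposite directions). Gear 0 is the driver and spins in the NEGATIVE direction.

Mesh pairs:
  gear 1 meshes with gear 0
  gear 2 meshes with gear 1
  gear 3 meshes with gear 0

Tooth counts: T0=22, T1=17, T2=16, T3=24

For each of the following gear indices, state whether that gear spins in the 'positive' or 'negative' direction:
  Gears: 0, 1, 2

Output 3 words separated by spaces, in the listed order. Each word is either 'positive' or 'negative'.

Answer: negative positive negative

Derivation:
Gear 0 (driver): negative (depth 0)
  gear 1: meshes with gear 0 -> depth 1 -> positive (opposite of gear 0)
  gear 2: meshes with gear 1 -> depth 2 -> negative (opposite of gear 1)
  gear 3: meshes with gear 0 -> depth 1 -> positive (opposite of gear 0)
Queried indices 0, 1, 2 -> negative, positive, negative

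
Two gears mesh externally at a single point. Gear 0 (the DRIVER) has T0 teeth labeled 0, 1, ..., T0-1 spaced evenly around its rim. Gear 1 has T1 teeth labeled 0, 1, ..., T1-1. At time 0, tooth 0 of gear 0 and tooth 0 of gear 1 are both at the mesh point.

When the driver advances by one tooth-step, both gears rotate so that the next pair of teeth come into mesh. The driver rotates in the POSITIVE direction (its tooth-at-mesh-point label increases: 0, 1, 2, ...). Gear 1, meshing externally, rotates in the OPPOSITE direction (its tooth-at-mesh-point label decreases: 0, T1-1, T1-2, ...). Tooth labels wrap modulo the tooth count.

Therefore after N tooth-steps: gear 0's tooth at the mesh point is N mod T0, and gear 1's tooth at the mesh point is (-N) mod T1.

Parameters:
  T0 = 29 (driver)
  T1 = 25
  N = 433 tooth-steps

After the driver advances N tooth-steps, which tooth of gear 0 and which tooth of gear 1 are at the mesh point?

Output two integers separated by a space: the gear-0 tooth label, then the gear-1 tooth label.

Answer: 27 17

Derivation:
Gear 0 (driver, T0=29): tooth at mesh = N mod T0
  433 = 14 * 29 + 27, so 433 mod 29 = 27
  gear 0 tooth = 27
Gear 1 (driven, T1=25): tooth at mesh = (-N) mod T1
  433 = 17 * 25 + 8, so 433 mod 25 = 8
  (-433) mod 25 = (-8) mod 25 = 25 - 8 = 17
Mesh after 433 steps: gear-0 tooth 27 meets gear-1 tooth 17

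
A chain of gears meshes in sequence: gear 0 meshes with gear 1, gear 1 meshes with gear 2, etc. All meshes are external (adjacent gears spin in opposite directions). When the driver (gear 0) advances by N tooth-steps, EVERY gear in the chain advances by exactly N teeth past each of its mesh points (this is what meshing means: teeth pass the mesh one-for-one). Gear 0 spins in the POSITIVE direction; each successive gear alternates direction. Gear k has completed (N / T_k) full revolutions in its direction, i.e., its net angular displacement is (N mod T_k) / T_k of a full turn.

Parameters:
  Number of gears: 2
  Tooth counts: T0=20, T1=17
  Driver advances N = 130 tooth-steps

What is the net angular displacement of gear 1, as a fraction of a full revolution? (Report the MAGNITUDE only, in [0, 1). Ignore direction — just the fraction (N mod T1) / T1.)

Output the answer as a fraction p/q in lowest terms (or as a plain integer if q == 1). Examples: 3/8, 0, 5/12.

Chain of 2 gears, tooth counts: [20, 17]
  gear 0: T0=20, direction=positive, advance = 130 mod 20 = 10 teeth = 10/20 turn
  gear 1: T1=17, direction=negative, advance = 130 mod 17 = 11 teeth = 11/17 turn
Gear 1: 130 mod 17 = 11
Fraction = 11 / 17 = 11/17 (gcd(11,17)=1) = 11/17

Answer: 11/17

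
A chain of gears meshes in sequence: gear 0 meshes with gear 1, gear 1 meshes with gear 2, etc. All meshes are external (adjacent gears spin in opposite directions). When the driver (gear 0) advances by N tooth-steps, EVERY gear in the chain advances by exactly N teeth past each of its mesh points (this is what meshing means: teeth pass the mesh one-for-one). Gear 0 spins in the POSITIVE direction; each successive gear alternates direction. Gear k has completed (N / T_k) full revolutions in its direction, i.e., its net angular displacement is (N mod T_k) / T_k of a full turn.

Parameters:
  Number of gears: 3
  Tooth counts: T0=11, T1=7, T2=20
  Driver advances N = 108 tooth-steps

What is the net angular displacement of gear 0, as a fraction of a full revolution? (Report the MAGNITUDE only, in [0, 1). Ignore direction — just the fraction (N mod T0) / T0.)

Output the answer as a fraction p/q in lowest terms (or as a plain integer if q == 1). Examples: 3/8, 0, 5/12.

Answer: 9/11

Derivation:
Chain of 3 gears, tooth counts: [11, 7, 20]
  gear 0: T0=11, direction=positive, advance = 108 mod 11 = 9 teeth = 9/11 turn
  gear 1: T1=7, direction=negative, advance = 108 mod 7 = 3 teeth = 3/7 turn
  gear 2: T2=20, direction=positive, advance = 108 mod 20 = 8 teeth = 8/20 turn
Gear 0: 108 mod 11 = 9
Fraction = 9 / 11 = 9/11 (gcd(9,11)=1) = 9/11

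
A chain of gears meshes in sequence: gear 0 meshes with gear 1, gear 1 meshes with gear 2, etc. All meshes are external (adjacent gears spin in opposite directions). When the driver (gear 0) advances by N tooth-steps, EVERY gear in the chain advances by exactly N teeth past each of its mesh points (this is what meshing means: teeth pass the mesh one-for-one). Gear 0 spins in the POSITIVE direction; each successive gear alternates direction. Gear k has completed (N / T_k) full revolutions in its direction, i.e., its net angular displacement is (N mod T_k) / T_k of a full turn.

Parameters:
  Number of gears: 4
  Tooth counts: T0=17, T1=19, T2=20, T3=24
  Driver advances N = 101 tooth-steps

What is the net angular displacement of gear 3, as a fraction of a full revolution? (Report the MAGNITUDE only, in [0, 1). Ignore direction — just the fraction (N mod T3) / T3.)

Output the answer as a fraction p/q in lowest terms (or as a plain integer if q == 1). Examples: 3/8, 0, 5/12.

Answer: 5/24

Derivation:
Chain of 4 gears, tooth counts: [17, 19, 20, 24]
  gear 0: T0=17, direction=positive, advance = 101 mod 17 = 16 teeth = 16/17 turn
  gear 1: T1=19, direction=negative, advance = 101 mod 19 = 6 teeth = 6/19 turn
  gear 2: T2=20, direction=positive, advance = 101 mod 20 = 1 teeth = 1/20 turn
  gear 3: T3=24, direction=negative, advance = 101 mod 24 = 5 teeth = 5/24 turn
Gear 3: 101 mod 24 = 5
Fraction = 5 / 24 = 5/24 (gcd(5,24)=1) = 5/24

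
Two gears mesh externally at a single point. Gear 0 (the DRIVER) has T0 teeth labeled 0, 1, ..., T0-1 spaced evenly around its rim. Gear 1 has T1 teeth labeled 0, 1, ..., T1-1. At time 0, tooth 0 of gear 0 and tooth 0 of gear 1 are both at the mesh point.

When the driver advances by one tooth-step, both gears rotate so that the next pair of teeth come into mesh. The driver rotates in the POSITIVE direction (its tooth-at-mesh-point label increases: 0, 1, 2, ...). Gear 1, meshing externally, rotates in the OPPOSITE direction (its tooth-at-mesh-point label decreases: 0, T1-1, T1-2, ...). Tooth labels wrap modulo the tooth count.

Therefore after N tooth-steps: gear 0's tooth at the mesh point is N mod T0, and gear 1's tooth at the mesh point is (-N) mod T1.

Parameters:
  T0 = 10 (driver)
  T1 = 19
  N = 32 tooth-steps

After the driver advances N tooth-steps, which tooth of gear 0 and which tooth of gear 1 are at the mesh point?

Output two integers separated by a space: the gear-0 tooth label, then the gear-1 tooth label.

Answer: 2 6

Derivation:
Gear 0 (driver, T0=10): tooth at mesh = N mod T0
  32 = 3 * 10 + 2, so 32 mod 10 = 2
  gear 0 tooth = 2
Gear 1 (driven, T1=19): tooth at mesh = (-N) mod T1
  32 = 1 * 19 + 13, so 32 mod 19 = 13
  (-32) mod 19 = (-13) mod 19 = 19 - 13 = 6
Mesh after 32 steps: gear-0 tooth 2 meets gear-1 tooth 6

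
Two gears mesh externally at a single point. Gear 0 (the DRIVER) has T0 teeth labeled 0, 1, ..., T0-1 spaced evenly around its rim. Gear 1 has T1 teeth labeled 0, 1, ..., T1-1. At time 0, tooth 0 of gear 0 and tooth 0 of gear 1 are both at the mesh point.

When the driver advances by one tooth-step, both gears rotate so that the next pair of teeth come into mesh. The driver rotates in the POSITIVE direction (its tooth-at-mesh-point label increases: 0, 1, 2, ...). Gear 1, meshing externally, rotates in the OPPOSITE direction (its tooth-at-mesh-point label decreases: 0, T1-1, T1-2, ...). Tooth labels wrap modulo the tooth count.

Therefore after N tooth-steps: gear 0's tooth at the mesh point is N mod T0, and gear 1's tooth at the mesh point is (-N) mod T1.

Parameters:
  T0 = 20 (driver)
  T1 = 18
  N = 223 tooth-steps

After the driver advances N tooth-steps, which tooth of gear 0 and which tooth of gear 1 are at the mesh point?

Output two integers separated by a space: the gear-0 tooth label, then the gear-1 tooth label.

Answer: 3 11

Derivation:
Gear 0 (driver, T0=20): tooth at mesh = N mod T0
  223 = 11 * 20 + 3, so 223 mod 20 = 3
  gear 0 tooth = 3
Gear 1 (driven, T1=18): tooth at mesh = (-N) mod T1
  223 = 12 * 18 + 7, so 223 mod 18 = 7
  (-223) mod 18 = (-7) mod 18 = 18 - 7 = 11
Mesh after 223 steps: gear-0 tooth 3 meets gear-1 tooth 11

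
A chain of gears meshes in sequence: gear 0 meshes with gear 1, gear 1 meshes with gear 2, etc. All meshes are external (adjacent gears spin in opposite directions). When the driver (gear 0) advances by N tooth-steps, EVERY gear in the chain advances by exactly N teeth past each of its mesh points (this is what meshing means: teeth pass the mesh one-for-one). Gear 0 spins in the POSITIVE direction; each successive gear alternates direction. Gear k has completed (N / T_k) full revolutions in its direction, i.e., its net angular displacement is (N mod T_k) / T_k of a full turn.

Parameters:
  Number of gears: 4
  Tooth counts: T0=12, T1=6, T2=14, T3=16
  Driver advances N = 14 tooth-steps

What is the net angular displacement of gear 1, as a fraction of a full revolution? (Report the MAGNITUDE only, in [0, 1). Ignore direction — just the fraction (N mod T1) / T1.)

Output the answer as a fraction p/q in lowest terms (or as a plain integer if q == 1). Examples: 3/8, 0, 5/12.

Chain of 4 gears, tooth counts: [12, 6, 14, 16]
  gear 0: T0=12, direction=positive, advance = 14 mod 12 = 2 teeth = 2/12 turn
  gear 1: T1=6, direction=negative, advance = 14 mod 6 = 2 teeth = 2/6 turn
  gear 2: T2=14, direction=positive, advance = 14 mod 14 = 0 teeth = 0/14 turn
  gear 3: T3=16, direction=negative, advance = 14 mod 16 = 14 teeth = 14/16 turn
Gear 1: 14 mod 6 = 2
Fraction = 2 / 6 = 1/3 (gcd(2,6)=2) = 1/3

Answer: 1/3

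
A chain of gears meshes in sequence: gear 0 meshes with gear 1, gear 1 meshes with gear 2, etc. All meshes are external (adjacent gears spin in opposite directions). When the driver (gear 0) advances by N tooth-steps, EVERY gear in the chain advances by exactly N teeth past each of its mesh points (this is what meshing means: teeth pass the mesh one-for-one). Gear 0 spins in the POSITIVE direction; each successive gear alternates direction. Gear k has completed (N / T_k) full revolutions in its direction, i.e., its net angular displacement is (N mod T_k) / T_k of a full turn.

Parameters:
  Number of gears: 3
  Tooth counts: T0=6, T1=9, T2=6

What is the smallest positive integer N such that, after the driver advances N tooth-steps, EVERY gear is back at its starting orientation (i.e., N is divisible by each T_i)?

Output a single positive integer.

Gear k returns to start when N is a multiple of T_k.
All gears at start simultaneously when N is a common multiple of [6, 9, 6]; the smallest such N is lcm(6, 9, 6).
Start: lcm = T0 = 6
Fold in T1=9: gcd(6, 9) = 3; lcm(6, 9) = 6 * 9 / 3 = 54 / 3 = 18
Fold in T2=6: gcd(18, 6) = 6; lcm(18, 6) = 18 * 6 / 6 = 108 / 6 = 18
Full cycle length = 18

Answer: 18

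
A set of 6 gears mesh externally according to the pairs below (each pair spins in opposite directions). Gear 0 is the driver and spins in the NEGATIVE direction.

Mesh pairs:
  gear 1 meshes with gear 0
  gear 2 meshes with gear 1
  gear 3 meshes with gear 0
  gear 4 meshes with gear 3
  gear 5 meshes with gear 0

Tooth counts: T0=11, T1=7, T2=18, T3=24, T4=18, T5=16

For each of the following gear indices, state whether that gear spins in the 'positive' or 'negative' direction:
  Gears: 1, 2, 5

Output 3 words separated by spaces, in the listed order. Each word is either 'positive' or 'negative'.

Answer: positive negative positive

Derivation:
Gear 0 (driver): negative (depth 0)
  gear 1: meshes with gear 0 -> depth 1 -> positive (opposite of gear 0)
  gear 2: meshes with gear 1 -> depth 2 -> negative (opposite of gear 1)
  gear 3: meshes with gear 0 -> depth 1 -> positive (opposite of gear 0)
  gear 4: meshes with gear 3 -> depth 2 -> negative (opposite of gear 3)
  gear 5: meshes with gear 0 -> depth 1 -> positive (opposite of gear 0)
Queried indices 1, 2, 5 -> positive, negative, positive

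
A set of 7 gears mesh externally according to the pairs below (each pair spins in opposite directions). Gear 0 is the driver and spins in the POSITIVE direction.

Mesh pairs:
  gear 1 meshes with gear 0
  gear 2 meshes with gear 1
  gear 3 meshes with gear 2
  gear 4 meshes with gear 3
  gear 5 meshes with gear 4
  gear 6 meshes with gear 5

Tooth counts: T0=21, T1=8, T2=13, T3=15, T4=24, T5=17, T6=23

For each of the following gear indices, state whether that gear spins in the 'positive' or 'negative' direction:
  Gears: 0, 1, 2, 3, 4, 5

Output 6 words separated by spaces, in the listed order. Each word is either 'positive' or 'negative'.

Answer: positive negative positive negative positive negative

Derivation:
Gear 0 (driver): positive (depth 0)
  gear 1: meshes with gear 0 -> depth 1 -> negative (opposite of gear 0)
  gear 2: meshes with gear 1 -> depth 2 -> positive (opposite of gear 1)
  gear 3: meshes with gear 2 -> depth 3 -> negative (opposite of gear 2)
  gear 4: meshes with gear 3 -> depth 4 -> positive (opposite of gear 3)
  gear 5: meshes with gear 4 -> depth 5 -> negative (opposite of gear 4)
  gear 6: meshes with gear 5 -> depth 6 -> positive (opposite of gear 5)
Queried indices 0, 1, 2, 3, 4, 5 -> positive, negative, positive, negative, positive, negative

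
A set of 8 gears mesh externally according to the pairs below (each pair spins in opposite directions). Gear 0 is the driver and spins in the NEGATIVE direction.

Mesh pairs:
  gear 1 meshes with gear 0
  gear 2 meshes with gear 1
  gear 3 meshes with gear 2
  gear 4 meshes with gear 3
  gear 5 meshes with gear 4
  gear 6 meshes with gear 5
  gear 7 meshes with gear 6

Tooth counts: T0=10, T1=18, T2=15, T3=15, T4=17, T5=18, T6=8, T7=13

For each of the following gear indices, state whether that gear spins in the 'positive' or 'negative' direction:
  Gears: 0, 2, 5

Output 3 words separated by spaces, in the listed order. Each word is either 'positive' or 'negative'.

Gear 0 (driver): negative (depth 0)
  gear 1: meshes with gear 0 -> depth 1 -> positive (opposite of gear 0)
  gear 2: meshes with gear 1 -> depth 2 -> negative (opposite of gear 1)
  gear 3: meshes with gear 2 -> depth 3 -> positive (opposite of gear 2)
  gear 4: meshes with gear 3 -> depth 4 -> negative (opposite of gear 3)
  gear 5: meshes with gear 4 -> depth 5 -> positive (opposite of gear 4)
  gear 6: meshes with gear 5 -> depth 6 -> negative (opposite of gear 5)
  gear 7: meshes with gear 6 -> depth 7 -> positive (opposite of gear 6)
Queried indices 0, 2, 5 -> negative, negative, positive

Answer: negative negative positive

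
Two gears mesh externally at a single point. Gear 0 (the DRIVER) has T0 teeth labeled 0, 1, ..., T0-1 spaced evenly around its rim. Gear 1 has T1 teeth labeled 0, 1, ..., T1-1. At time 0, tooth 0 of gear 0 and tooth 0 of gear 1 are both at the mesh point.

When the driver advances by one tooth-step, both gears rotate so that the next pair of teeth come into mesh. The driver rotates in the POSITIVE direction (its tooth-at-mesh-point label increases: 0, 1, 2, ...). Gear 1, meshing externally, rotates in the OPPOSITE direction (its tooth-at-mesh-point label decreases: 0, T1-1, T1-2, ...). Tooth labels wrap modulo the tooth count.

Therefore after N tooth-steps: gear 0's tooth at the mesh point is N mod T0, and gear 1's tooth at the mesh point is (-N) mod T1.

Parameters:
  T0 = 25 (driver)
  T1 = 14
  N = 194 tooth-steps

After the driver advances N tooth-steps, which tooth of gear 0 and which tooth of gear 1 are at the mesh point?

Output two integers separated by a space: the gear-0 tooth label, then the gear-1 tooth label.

Answer: 19 2

Derivation:
Gear 0 (driver, T0=25): tooth at mesh = N mod T0
  194 = 7 * 25 + 19, so 194 mod 25 = 19
  gear 0 tooth = 19
Gear 1 (driven, T1=14): tooth at mesh = (-N) mod T1
  194 = 13 * 14 + 12, so 194 mod 14 = 12
  (-194) mod 14 = (-12) mod 14 = 14 - 12 = 2
Mesh after 194 steps: gear-0 tooth 19 meets gear-1 tooth 2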